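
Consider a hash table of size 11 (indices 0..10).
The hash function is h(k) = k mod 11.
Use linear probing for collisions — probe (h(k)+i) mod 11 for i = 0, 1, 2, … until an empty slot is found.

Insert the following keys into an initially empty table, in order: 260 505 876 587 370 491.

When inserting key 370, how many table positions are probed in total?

Insert 260: h=7, slot 7 empty -> index 7.
Insert 505: h=10, slot 10 empty -> index 10.
Insert 876: h=7, slot 7 occupied -> index 8.
Insert 587: h=4, slot 4 empty -> index 4.
Insert 370: h=7, slots 7,8 occupied -> index 9.
Insert 491: h=7, slots 7,8,9,10 occupied -> index 0.
Table: [491, ., ., ., 587, ., ., 260, 876, 370, 505]

3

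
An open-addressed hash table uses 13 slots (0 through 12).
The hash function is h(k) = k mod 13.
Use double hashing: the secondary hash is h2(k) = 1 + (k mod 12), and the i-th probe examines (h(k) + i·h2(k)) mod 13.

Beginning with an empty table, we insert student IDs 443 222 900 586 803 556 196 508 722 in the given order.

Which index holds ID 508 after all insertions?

443: h=1 -> slot 1
222: h=1, h2=7, probe 1,8 -> slot 8
900: h=3 -> slot 3
586: h=1, h2=11, probe 1,12 -> slot 12
803: h=10 -> slot 10
556: h=10, h2=5, probe 10,2 -> slot 2
196: h=1, h2=5, probe 1,6 -> slot 6
508: h=1, h2=5, probe 1,6,11 -> slot 11
722: h=7 -> slot 7
Table: [—, 443, 556, 900, —, —, 196, 722, 222, —, 803, 508, 586]

11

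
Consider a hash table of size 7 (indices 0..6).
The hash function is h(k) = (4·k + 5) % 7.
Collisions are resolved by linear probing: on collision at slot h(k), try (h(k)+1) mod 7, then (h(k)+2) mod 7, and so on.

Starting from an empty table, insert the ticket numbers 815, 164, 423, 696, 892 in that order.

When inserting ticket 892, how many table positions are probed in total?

Insert 815: h=3, slot 3 empty → index 3.
Insert 164: h=3, slot 3 occupied → index 4.
Insert 423: h=3, slots 3,4 occupied → index 5.
Insert 696: h=3, slots 3,4,5 occupied → index 6.
Insert 892: h=3, slots 3,4,5,6 occupied → index 0.
Table: [892, —, —, 815, 164, 423, 696]

5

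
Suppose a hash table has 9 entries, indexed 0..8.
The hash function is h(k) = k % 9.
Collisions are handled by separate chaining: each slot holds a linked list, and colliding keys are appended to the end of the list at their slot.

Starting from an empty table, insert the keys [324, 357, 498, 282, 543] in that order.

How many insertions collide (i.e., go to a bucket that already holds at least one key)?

2

324 -> bucket 0
357 -> bucket 6
498 -> bucket 3
282 -> bucket 3 (collision)
543 -> bucket 3 (collision)
Final buckets:
0: 324
1: ∅
2: ∅
3: 498 -> 282 -> 543
4: ∅
5: ∅
6: 357
7: ∅
8: ∅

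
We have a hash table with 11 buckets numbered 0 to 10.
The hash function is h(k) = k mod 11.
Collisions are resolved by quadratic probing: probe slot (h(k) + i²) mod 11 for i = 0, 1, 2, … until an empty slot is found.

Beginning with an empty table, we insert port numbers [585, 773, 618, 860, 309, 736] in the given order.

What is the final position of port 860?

585 hashes to 2; slot 2 is free → place at 2.
773 hashes to 3; slot 3 is free → place at 3.
618 hashes to 2; 2,3 taken → place at 6.
860 hashes to 2; 2,3,6 taken → place at 0.
309 hashes to 1; slot 1 is free → place at 1.
736 hashes to 10; slot 10 is free → place at 10.
Table: [860, 309, 585, 773, ., ., 618, ., ., ., 736]

0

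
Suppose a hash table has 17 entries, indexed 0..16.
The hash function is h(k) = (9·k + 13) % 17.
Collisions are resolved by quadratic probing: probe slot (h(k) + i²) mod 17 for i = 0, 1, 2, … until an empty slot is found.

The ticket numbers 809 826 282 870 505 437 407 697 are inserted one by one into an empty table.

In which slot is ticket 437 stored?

809 hashes to 1; slot 1 is free → place at 1.
826 hashes to 1; 1 taken → place at 2.
282 hashes to 1; 1,2 taken → place at 5.
870 hashes to 6; slot 6 is free → place at 6.
505 hashes to 2; 2 taken → place at 3.
437 hashes to 2; 2,3,6 taken → place at 11.
407 hashes to 4; slot 4 is free → place at 4.
697 hashes to 13; slot 13 is free → place at 13.
Table: [-, 809, 826, 505, 407, 282, 870, -, -, -, -, 437, -, 697, -, -, -]

11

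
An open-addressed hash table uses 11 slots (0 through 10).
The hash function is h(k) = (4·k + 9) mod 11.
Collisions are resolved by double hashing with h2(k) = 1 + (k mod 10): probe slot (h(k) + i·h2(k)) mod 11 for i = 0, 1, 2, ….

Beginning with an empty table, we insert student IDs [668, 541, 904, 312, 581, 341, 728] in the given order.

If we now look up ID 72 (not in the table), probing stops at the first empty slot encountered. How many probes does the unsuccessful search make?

7

668: h=8 => slot 8
541: h=6 => slot 6
904: h=6, h2=5, probe 6,0 => slot 0
312: h=3 => slot 3
581: h=1 => slot 1
341: h=9 => slot 9
728: h=6, h2=9, probe 6,4 => slot 4
Table: [904, 581, —, 312, 728, —, 541, —, 668, 341, —]
Lookup 72: h=0, h2=3, probe 0,3,6,9,1,4,7 → slot 7 empty, not found.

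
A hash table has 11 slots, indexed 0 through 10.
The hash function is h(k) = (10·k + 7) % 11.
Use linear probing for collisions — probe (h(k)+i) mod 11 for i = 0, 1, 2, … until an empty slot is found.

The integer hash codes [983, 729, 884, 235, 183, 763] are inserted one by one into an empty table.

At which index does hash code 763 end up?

Insert 983: h=3, slot 3 empty -> index 3.
Insert 729: h=4, slot 4 empty -> index 4.
Insert 884: h=3, slots 3,4 occupied -> index 5.
Insert 235: h=3, slots 3,4,5 occupied -> index 6.
Insert 183: h=0, slot 0 empty -> index 0.
Insert 763: h=3, slots 3,4,5,6 occupied -> index 7.
Table: [183, ., ., 983, 729, 884, 235, 763, ., ., .]

7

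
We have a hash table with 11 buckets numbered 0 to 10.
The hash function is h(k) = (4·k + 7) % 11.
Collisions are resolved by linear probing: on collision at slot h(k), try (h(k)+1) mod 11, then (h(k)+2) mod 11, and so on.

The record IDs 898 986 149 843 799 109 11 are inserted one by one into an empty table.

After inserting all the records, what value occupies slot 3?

Insert 898: h=2, slot 2 empty → index 2.
Insert 986: h=2, slot 2 occupied → index 3.
Insert 149: h=9, slot 9 empty → index 9.
Insert 843: h=2, slots 2,3 occupied → index 4.
Insert 799: h=2, slots 2,3,4 occupied → index 5.
Insert 109: h=3, slots 3,4,5 occupied → index 6.
Insert 11: h=7, slot 7 empty → index 7.
Table: [∅, ∅, 898, 986, 843, 799, 109, 11, ∅, 149, ∅]

986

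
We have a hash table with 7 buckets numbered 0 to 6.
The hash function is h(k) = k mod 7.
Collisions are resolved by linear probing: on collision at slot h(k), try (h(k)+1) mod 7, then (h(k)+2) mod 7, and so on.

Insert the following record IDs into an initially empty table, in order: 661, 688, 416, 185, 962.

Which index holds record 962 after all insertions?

661 hashes to 3; slot 3 is free → place at 3.
688 hashes to 2; slot 2 is free → place at 2.
416 hashes to 3; 3 taken → place at 4.
185 hashes to 3; 3,4 taken → place at 5.
962 hashes to 3; 3,4,5 taken → place at 6.
Table: [., ., 688, 661, 416, 185, 962]

6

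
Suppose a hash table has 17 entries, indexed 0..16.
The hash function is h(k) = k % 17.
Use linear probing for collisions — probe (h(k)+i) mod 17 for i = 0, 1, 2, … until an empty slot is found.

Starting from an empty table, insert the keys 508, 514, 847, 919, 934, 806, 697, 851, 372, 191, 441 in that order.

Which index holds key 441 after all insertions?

6

508: h=15 -> slot 15
514: h=4 -> slot 4
847: h=14 -> slot 14
919: h=1 -> slot 1
934: h=16 -> slot 16
806: h=7 -> slot 7
697: h=0 -> slot 0
851: h=1, probe 1,2 -> slot 2
372: h=15, probe 15,16,0,1,2,3 -> slot 3
191: h=4, probe 4,5 -> slot 5
441: h=16, probe 16,0,1,2,3,4,5,6 -> slot 6
Table: [697, 919, 851, 372, 514, 191, 441, 806, —, —, —, —, —, —, 847, 508, 934]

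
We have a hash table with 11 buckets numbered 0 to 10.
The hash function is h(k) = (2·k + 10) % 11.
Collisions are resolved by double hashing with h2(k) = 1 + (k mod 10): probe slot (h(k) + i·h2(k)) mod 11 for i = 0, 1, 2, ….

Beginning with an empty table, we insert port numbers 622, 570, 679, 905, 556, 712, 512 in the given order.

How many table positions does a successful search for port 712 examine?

3

622: h=0 → slot 0
570: h=6 → slot 6
679: h=4 → slot 4
905: h=5 → slot 5
556: h=0, h2=7, probe 0,7 → slot 7
712: h=4, h2=3, probe 4,7,10 → slot 10
512: h=0, h2=3, probe 0,3 → slot 3
Table: [622, ∅, ∅, 512, 679, 905, 570, 556, ∅, ∅, 712]
Lookup 712: h=4, h2=3, probe 4,7,10 → found at 10.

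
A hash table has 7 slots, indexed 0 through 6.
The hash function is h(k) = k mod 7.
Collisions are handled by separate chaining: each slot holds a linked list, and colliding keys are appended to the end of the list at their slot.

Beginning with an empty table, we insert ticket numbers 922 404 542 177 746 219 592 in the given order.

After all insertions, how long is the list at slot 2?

922 → bucket 5
404 → bucket 5 (collision)
542 → bucket 3
177 → bucket 2
746 → bucket 4
219 → bucket 2 (collision)
592 → bucket 4 (collision)
Final buckets:
0: _
1: _
2: 177 -> 219
3: 542
4: 746 -> 592
5: 922 -> 404
6: _

2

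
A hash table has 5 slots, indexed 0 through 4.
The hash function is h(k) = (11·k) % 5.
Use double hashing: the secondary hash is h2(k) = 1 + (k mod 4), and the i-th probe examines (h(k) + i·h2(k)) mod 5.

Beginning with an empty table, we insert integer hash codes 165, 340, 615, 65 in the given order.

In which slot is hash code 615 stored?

4

Insert 165: h=0, slot 0 empty → index 0.
Insert 340: h=0, h2=1, slot 0 occupied → index 1.
Insert 615: h=0, h2=4, slot 0 occupied → index 4.
Insert 65: h=0, h2=2, slot 0 occupied → index 2.
Table: [165, 340, 65, —, 615]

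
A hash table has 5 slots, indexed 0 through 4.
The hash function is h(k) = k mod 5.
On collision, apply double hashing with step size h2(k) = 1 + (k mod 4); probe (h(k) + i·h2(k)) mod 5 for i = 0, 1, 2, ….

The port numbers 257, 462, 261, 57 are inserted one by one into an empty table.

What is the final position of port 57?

Insert 257: h=2, slot 2 empty => index 2.
Insert 462: h=2, h2=3, slot 2 occupied => index 0.
Insert 261: h=1, slot 1 empty => index 1.
Insert 57: h=2, h2=2, slot 2 occupied => index 4.
Table: [462, 261, 257, ∅, 57]

4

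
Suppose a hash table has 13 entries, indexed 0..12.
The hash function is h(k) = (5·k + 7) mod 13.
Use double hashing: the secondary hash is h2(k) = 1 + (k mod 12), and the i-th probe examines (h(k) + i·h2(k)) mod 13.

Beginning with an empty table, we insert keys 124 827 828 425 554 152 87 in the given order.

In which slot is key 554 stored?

Insert 124: h=3, slot 3 empty → index 3.
Insert 827: h=8, slot 8 empty → index 8.
Insert 828: h=0, slot 0 empty → index 0.
Insert 425: h=0, h2=6, slot 0 occupied → index 6.
Insert 554: h=8, h2=3, slot 8 occupied → index 11.
Insert 152: h=0, h2=9, slot 0 occupied → index 9.
Insert 87: h=0, h2=4, slot 0 occupied → index 4.
Table: [828, —, —, 124, 87, —, 425, —, 827, 152, —, 554, —]

11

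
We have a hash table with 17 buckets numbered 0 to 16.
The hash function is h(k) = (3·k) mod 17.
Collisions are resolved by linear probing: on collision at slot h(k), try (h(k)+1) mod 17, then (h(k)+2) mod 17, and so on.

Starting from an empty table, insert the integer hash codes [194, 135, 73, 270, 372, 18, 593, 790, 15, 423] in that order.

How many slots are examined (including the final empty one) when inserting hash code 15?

6

194 hashes to 4; slot 4 is free -> place at 4.
135 hashes to 14; slot 14 is free -> place at 14.
73 hashes to 15; slot 15 is free -> place at 15.
270 hashes to 11; slot 11 is free -> place at 11.
372 hashes to 11; 11 taken -> place at 12.
18 hashes to 3; slot 3 is free -> place at 3.
593 hashes to 11; 11,12 taken -> place at 13.
790 hashes to 7; slot 7 is free -> place at 7.
15 hashes to 11; 11,12,13,14,15 taken -> place at 16.
423 hashes to 11; 11,12,13,14,15,16 taken -> place at 0.
Table: [423, -, -, 18, 194, -, -, 790, -, -, -, 270, 372, 593, 135, 73, 15]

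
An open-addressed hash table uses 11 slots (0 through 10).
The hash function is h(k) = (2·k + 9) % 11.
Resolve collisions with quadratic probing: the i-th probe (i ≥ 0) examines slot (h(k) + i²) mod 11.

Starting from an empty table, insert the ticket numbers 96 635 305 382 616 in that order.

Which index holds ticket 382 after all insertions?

1

96 hashes to 3; slot 3 is free => place at 3.
635 hashes to 3; 3 taken => place at 4.
305 hashes to 3; 3,4 taken => place at 7.
382 hashes to 3; 3,4,7 taken => place at 1.
616 hashes to 9; slot 9 is free => place at 9.
Table: [—, 382, —, 96, 635, —, —, 305, —, 616, —]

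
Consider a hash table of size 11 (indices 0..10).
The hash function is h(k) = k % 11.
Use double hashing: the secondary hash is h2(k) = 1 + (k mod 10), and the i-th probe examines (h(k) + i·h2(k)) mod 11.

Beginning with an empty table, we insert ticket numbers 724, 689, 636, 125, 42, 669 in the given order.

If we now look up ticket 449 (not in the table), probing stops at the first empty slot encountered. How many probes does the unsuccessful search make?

4

724 hashes to 9; slot 9 is free → place at 9.
689 hashes to 7; slot 7 is free → place at 7.
636 hashes to 9, h2=7; 9 taken → place at 5.
125 hashes to 4; slot 4 is free → place at 4.
42 hashes to 9, h2=3; 9 taken → place at 1.
669 hashes to 9, h2=10; 9 taken → place at 8.
Table: [—, 42, —, —, 125, 636, —, 689, 669, 724, —]
Lookup 449: h=9, h2=10, probe 9,8,7,6 → slot 6 empty, not found.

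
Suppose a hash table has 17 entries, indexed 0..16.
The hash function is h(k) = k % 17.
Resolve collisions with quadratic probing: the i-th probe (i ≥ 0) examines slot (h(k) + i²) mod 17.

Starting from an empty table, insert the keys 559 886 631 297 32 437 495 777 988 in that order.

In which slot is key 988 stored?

11

559: h=15 -> slot 15
886: h=2 -> slot 2
631: h=2, probe 2,3 -> slot 3
297: h=8 -> slot 8
32: h=15, probe 15,16 -> slot 16
437: h=12 -> slot 12
495: h=2, probe 2,3,6 -> slot 6
777: h=12, probe 12,13 -> slot 13
988: h=2, probe 2,3,6,11 -> slot 11
Table: [—, —, 886, 631, —, —, 495, —, 297, —, —, 988, 437, 777, —, 559, 32]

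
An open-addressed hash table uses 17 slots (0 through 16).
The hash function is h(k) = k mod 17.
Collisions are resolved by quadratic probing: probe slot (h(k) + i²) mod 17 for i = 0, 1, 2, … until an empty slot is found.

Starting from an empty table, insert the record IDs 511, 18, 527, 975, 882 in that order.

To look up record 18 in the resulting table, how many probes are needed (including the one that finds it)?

511 hashes to 1; slot 1 is free → place at 1.
18 hashes to 1; 1 taken → place at 2.
527 hashes to 0; slot 0 is free → place at 0.
975 hashes to 6; slot 6 is free → place at 6.
882 hashes to 15; slot 15 is free → place at 15.
Table: [527, 511, 18, ., ., ., 975, ., ., ., ., ., ., ., ., 882, .]
Lookup 18: h=1, probe 1,2 → found at 2.

2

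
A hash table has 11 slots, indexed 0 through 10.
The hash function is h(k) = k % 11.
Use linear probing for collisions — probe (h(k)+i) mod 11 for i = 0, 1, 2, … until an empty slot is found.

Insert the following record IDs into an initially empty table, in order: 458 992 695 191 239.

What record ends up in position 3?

458: h=7 => slot 7
992: h=2 => slot 2
695: h=2, probe 2,3 => slot 3
191: h=4 => slot 4
239: h=8 => slot 8
Table: [., ., 992, 695, 191, ., ., 458, 239, ., .]

695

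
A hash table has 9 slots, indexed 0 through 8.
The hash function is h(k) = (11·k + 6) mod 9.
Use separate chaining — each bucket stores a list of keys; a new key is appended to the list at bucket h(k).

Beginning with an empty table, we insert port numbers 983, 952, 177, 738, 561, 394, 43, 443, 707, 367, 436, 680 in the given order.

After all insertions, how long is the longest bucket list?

983 → bucket 1
952 → bucket 2
177 → bucket 0
738 → bucket 6
561 → bucket 3
394 → bucket 2 (collision)
43 → bucket 2 (collision)
443 → bucket 1 (collision)
707 → bucket 7
367 → bucket 2 (collision)
436 → bucket 5
680 → bucket 7 (collision)
Final buckets:
0: 177
1: 983 -> 443
2: 952 -> 394 -> 43 -> 367
3: 561
4: ∅
5: 436
6: 738
7: 707 -> 680
8: ∅

4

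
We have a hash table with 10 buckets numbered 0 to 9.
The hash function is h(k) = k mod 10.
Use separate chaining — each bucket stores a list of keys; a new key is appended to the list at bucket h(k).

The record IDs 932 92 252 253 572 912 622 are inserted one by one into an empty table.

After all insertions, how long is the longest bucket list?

932 -> bucket 2
92 -> bucket 2 (collision)
252 -> bucket 2 (collision)
253 -> bucket 3
572 -> bucket 2 (collision)
912 -> bucket 2 (collision)
622 -> bucket 2 (collision)
Final buckets:
0: .
1: .
2: 932 -> 92 -> 252 -> 572 -> 912 -> 622
3: 253
4: .
5: .
6: .
7: .
8: .
9: .

6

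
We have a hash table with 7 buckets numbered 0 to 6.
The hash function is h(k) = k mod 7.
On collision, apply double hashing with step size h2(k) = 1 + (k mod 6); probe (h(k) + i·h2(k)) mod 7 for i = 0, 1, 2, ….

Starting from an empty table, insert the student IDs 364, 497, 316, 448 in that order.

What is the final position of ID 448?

364: h=0 => slot 0
497: h=0, h2=6, probe 0,6 => slot 6
316: h=1 => slot 1
448: h=0, h2=5, probe 0,5 => slot 5
Table: [364, 316, ∅, ∅, ∅, 448, 497]

5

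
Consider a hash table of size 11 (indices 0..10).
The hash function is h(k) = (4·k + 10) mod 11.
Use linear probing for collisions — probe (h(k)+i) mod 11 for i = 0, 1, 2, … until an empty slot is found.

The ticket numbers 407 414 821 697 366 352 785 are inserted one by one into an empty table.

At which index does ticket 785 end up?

Insert 407: h=10, slot 10 empty -> index 10.
Insert 414: h=5, slot 5 empty -> index 5.
Insert 821: h=5, slot 5 occupied -> index 6.
Insert 697: h=4, slot 4 empty -> index 4.
Insert 366: h=0, slot 0 empty -> index 0.
Insert 352: h=10, slots 10,0 occupied -> index 1.
Insert 785: h=4, slots 4,5,6 occupied -> index 7.
Table: [366, 352, -, -, 697, 414, 821, 785, -, -, 407]

7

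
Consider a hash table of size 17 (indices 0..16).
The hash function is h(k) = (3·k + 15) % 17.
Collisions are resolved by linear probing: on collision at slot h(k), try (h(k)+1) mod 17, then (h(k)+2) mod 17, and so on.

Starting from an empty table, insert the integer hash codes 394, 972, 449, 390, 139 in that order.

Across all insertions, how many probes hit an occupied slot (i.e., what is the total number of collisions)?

3

394: h=7 -> slot 7
972: h=7, probe 7,8 -> slot 8
449: h=2 -> slot 2
390: h=12 -> slot 12
139: h=7, probe 7,8,9 -> slot 9
Table: [∅, ∅, 449, ∅, ∅, ∅, ∅, 394, 972, 139, ∅, ∅, 390, ∅, ∅, ∅, ∅]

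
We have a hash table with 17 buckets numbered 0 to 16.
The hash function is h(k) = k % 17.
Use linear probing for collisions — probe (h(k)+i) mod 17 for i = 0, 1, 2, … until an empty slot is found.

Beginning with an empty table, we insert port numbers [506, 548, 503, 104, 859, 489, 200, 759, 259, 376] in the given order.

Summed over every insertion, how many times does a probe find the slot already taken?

506 hashes to 13; slot 13 is free -> place at 13.
548 hashes to 4; slot 4 is free -> place at 4.
503 hashes to 10; slot 10 is free -> place at 10.
104 hashes to 2; slot 2 is free -> place at 2.
859 hashes to 9; slot 9 is free -> place at 9.
489 hashes to 13; 13 taken -> place at 14.
200 hashes to 13; 13,14 taken -> place at 15.
759 hashes to 11; slot 11 is free -> place at 11.
259 hashes to 4; 4 taken -> place at 5.
376 hashes to 2; 2 taken -> place at 3.
Table: [-, -, 104, 376, 548, 259, -, -, -, 859, 503, 759, -, 506, 489, 200, -]

5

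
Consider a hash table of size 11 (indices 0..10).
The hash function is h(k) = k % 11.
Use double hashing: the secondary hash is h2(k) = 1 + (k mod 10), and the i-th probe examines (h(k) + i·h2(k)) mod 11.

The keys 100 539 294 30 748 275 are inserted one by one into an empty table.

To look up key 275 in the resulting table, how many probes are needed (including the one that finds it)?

2

Insert 100: h=1, slot 1 empty => index 1.
Insert 539: h=0, slot 0 empty => index 0.
Insert 294: h=8, slot 8 empty => index 8.
Insert 30: h=8, h2=1, slot 8 occupied => index 9.
Insert 748: h=0, h2=9, slots 0,9 occupied => index 7.
Insert 275: h=0, h2=6, slot 0 occupied => index 6.
Table: [539, 100, ., ., ., ., 275, 748, 294, 30, .]
Lookup 275: h=0, h2=6, probe 0,6 → found at 6.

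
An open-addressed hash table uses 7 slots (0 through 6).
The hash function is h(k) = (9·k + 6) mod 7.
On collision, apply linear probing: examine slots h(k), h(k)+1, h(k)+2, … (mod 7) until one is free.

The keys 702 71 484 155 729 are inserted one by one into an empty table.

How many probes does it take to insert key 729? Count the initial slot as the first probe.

702: h=3 -> slot 3
71: h=1 -> slot 1
484: h=1, probe 1,2 -> slot 2
155: h=1, probe 1,2,3,4 -> slot 4
729: h=1, probe 1,2,3,4,5 -> slot 5
Table: [., 71, 484, 702, 155, 729, .]

5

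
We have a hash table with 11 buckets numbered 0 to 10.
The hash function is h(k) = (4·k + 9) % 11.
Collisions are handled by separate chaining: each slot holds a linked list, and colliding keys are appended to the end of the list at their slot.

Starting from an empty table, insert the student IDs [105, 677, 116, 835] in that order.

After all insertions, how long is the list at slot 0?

3

Insert 105: h=0, bucket 0 empty → new chain.
Insert 677: h=0, bucket 0 nonempty → append to chain.
Insert 116: h=0, bucket 0 nonempty → append to chain.
Insert 835: h=5, bucket 5 empty → new chain.
Final buckets:
0: 105 -> 677 -> 116
1: .
2: .
3: .
4: .
5: 835
6: .
7: .
8: .
9: .
10: .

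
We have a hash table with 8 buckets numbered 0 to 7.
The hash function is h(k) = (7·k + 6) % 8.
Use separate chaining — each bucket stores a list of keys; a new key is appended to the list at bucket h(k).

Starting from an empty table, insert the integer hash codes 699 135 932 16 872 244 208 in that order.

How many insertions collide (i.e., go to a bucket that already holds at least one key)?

Insert 699: h=3, bucket 3 empty → new chain.
Insert 135: h=7, bucket 7 empty → new chain.
Insert 932: h=2, bucket 2 empty → new chain.
Insert 16: h=6, bucket 6 empty → new chain.
Insert 872: h=6, bucket 6 nonempty → append to chain.
Insert 244: h=2, bucket 2 nonempty → append to chain.
Insert 208: h=6, bucket 6 nonempty → append to chain.
Final buckets:
0: .
1: .
2: 932 -> 244
3: 699
4: .
5: .
6: 16 -> 872 -> 208
7: 135

3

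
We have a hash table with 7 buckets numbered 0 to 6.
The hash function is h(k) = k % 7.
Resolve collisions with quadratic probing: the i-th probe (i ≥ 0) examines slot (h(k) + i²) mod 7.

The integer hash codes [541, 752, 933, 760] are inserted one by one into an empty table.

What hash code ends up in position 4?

541 hashes to 2; slot 2 is free → place at 2.
752 hashes to 3; slot 3 is free → place at 3.
933 hashes to 2; 2,3 taken → place at 6.
760 hashes to 4; slot 4 is free → place at 4.
Table: [-, -, 541, 752, 760, -, 933]

760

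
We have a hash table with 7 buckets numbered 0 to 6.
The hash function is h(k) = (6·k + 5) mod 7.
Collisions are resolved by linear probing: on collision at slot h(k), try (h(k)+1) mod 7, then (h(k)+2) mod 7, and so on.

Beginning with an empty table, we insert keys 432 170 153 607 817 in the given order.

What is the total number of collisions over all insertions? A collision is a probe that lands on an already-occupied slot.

Insert 432: h=0, slot 0 empty -> index 0.
Insert 170: h=3, slot 3 empty -> index 3.
Insert 153: h=6, slot 6 empty -> index 6.
Insert 607: h=0, slot 0 occupied -> index 1.
Insert 817: h=0, slots 0,1 occupied -> index 2.
Table: [432, 607, 817, 170, _, _, 153]

3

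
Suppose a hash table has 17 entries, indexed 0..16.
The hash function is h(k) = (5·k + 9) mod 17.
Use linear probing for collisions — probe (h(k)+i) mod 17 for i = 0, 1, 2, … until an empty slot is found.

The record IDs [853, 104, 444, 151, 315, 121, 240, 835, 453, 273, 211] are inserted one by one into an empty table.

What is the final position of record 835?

8

853: h=7 → slot 7
104: h=2 → slot 2
444: h=2, probe 2,3 → slot 3
151: h=16 → slot 16
315: h=3, probe 3,4 → slot 4
121: h=2, probe 2,3,4,5 → slot 5
240: h=2, probe 2,3,4,5,6 → slot 6
835: h=2, probe 2,3,4,5,6,7,8 → slot 8
453: h=13 → slot 13
273: h=14 → slot 14
211: h=10 → slot 10
Table: [_, _, 104, 444, 315, 121, 240, 853, 835, _, 211, _, _, 453, 273, _, 151]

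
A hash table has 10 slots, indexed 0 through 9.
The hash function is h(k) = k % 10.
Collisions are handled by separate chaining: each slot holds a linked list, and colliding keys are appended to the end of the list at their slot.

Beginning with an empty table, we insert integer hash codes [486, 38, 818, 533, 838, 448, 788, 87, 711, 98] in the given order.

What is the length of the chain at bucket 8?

486 -> bucket 6
38 -> bucket 8
818 -> bucket 8 (collision)
533 -> bucket 3
838 -> bucket 8 (collision)
448 -> bucket 8 (collision)
788 -> bucket 8 (collision)
87 -> bucket 7
711 -> bucket 1
98 -> bucket 8 (collision)
Final buckets:
0: ∅
1: 711
2: ∅
3: 533
4: ∅
5: ∅
6: 486
7: 87
8: 38 -> 818 -> 838 -> 448 -> 788 -> 98
9: ∅

6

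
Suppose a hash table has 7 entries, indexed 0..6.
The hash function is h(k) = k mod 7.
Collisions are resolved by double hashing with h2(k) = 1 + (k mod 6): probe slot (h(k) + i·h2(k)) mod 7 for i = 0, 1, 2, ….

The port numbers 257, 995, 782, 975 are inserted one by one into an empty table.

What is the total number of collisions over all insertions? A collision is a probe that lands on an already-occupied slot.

Insert 257: h=5, slot 5 empty → index 5.
Insert 995: h=1, slot 1 empty → index 1.
Insert 782: h=5, h2=3, slots 5,1 occupied → index 4.
Insert 975: h=2, slot 2 empty → index 2.
Table: [-, 995, 975, -, 782, 257, -]

2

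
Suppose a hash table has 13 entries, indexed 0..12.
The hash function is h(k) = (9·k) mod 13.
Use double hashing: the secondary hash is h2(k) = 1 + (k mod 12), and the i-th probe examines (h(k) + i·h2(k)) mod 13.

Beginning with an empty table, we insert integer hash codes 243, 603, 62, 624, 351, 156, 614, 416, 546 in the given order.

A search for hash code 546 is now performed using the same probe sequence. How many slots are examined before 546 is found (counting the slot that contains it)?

4

243 hashes to 3; slot 3 is free => place at 3.
603 hashes to 6; slot 6 is free => place at 6.
62 hashes to 12; slot 12 is free => place at 12.
624 hashes to 0; slot 0 is free => place at 0.
351 hashes to 0, h2=4; 0 taken => place at 4.
156 hashes to 0, h2=1; 0 taken => place at 1.
614 hashes to 1, h2=3; 1,4 taken => place at 7.
416 hashes to 0, h2=9; 0 taken => place at 9.
546 hashes to 0, h2=7; 0,7,1 taken => place at 8.
Table: [624, 156, ∅, 243, 351, ∅, 603, 614, 546, 416, ∅, ∅, 62]
Lookup 546: h=0, h2=7, probe 0,7,1,8 → found at 8.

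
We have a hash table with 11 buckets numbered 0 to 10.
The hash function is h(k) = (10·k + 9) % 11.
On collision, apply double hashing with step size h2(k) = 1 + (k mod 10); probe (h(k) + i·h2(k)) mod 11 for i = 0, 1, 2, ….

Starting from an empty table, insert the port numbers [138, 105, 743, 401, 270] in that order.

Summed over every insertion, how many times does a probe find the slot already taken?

4

138: h=3 → slot 3
105: h=3, h2=6, probe 3,9 → slot 9
743: h=3, h2=4, probe 3,7 → slot 7
401: h=4 → slot 4
270: h=3, h2=1, probe 3,4,5 → slot 5
Table: [-, -, -, 138, 401, 270, -, 743, -, 105, -]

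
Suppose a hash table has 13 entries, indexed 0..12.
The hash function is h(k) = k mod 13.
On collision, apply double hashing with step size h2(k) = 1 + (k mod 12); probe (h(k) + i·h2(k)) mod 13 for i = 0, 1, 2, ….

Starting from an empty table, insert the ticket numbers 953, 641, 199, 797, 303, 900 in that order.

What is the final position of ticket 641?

10

953 hashes to 4; slot 4 is free => place at 4.
641 hashes to 4, h2=6; 4 taken => place at 10.
199 hashes to 4, h2=8; 4 taken => place at 12.
797 hashes to 4, h2=6; 4,10 taken => place at 3.
303 hashes to 4, h2=4; 4 taken => place at 8.
900 hashes to 3, h2=1; 3,4 taken => place at 5.
Table: [∅, ∅, ∅, 797, 953, 900, ∅, ∅, 303, ∅, 641, ∅, 199]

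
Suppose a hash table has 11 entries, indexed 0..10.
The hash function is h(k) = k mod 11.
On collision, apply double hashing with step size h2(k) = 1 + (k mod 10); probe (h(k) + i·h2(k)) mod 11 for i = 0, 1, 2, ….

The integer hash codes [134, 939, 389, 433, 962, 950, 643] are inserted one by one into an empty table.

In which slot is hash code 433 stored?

8

134 hashes to 2; slot 2 is free → place at 2.
939 hashes to 4; slot 4 is free → place at 4.
389 hashes to 4, h2=10; 4 taken → place at 3.
433 hashes to 4, h2=4; 4 taken → place at 8.
962 hashes to 5; slot 5 is free → place at 5.
950 hashes to 4, h2=1; 4,5 taken → place at 6.
643 hashes to 5, h2=4; 5 taken → place at 9.
Table: [., ., 134, 389, 939, 962, 950, ., 433, 643, .]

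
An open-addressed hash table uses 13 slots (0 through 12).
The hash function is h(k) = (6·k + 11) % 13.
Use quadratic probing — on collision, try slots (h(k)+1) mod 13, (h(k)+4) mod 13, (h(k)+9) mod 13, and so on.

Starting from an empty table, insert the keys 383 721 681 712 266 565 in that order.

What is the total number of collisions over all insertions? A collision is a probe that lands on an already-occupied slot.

383 hashes to 8; slot 8 is free => place at 8.
721 hashes to 8; 8 taken => place at 9.
681 hashes to 2; slot 2 is free => place at 2.
712 hashes to 6; slot 6 is free => place at 6.
266 hashes to 8; 8,9 taken => place at 12.
565 hashes to 8; 8,9,12 taken => place at 4.
Table: [—, —, 681, —, 565, —, 712, —, 383, 721, —, —, 266]

6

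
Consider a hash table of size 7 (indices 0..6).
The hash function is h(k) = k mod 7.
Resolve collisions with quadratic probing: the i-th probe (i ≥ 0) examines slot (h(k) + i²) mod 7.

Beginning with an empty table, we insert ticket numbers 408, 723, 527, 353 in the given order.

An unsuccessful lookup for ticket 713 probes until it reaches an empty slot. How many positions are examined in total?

408 hashes to 2; slot 2 is free → place at 2.
723 hashes to 2; 2 taken → place at 3.
527 hashes to 2; 2,3 taken → place at 6.
353 hashes to 3; 3 taken → place at 4.
Table: [_, _, 408, 723, 353, _, 527]
Lookup 713: h=6, probe 6,0 → slot 0 empty, not found.

2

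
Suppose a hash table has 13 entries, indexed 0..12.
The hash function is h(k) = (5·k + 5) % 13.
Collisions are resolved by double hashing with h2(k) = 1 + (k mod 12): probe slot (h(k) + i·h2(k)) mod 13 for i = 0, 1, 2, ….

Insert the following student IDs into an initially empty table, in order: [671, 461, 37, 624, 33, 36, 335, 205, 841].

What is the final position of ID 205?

Insert 671: h=6, slot 6 empty -> index 6.
Insert 461: h=9, slot 9 empty -> index 9.
Insert 37: h=8, slot 8 empty -> index 8.
Insert 624: h=5, slot 5 empty -> index 5.
Insert 33: h=1, slot 1 empty -> index 1.
Insert 36: h=3, slot 3 empty -> index 3.
Insert 335: h=3, h2=12, slot 3 occupied -> index 2.
Insert 205: h=3, h2=2, slots 3,5 occupied -> index 7.
Insert 841: h=11, slot 11 empty -> index 11.
Table: [—, 33, 335, 36, —, 624, 671, 205, 37, 461, —, 841, —]

7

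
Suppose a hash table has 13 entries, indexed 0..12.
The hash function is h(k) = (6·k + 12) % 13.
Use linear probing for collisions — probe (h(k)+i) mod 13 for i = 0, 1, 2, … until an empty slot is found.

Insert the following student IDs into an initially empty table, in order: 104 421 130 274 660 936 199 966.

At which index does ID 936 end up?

1

104 hashes to 12; slot 12 is free → place at 12.
421 hashes to 3; slot 3 is free → place at 3.
130 hashes to 12; 12 taken → place at 0.
274 hashes to 5; slot 5 is free → place at 5.
660 hashes to 7; slot 7 is free → place at 7.
936 hashes to 12; 12,0 taken → place at 1.
199 hashes to 10; slot 10 is free → place at 10.
966 hashes to 10; 10 taken → place at 11.
Table: [130, 936, —, 421, —, 274, —, 660, —, —, 199, 966, 104]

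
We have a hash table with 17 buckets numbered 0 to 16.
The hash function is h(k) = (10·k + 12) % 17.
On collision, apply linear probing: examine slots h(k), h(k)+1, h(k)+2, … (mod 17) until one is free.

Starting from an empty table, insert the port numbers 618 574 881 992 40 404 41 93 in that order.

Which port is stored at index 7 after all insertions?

Insert 618: h=4, slot 4 empty => index 4.
Insert 574: h=6, slot 6 empty => index 6.
Insert 881: h=16, slot 16 empty => index 16.
Insert 992: h=4, slot 4 occupied => index 5.
Insert 40: h=4, slots 4,5,6 occupied => index 7.
Insert 404: h=6, slots 6,7 occupied => index 8.
Insert 41: h=14, slot 14 empty => index 14.
Insert 93: h=7, slots 7,8 occupied => index 9.
Table: [∅, ∅, ∅, ∅, 618, 992, 574, 40, 404, 93, ∅, ∅, ∅, ∅, 41, ∅, 881]

40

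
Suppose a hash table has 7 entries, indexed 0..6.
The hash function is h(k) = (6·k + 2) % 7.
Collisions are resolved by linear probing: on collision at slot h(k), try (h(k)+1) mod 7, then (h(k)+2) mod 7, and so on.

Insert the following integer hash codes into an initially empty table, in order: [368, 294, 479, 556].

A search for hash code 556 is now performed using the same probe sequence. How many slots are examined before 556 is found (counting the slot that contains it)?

2

Insert 368: h=5, slot 5 empty -> index 5.
Insert 294: h=2, slot 2 empty -> index 2.
Insert 479: h=6, slot 6 empty -> index 6.
Insert 556: h=6, slot 6 occupied -> index 0.
Table: [556, _, 294, _, _, 368, 479]
Lookup 556: h=6, probe 6,0 → found at 0.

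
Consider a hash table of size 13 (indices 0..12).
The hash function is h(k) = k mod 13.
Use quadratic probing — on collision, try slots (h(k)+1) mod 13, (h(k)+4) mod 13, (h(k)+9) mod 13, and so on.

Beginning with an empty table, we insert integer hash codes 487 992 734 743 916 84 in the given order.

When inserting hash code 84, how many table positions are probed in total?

5

487: h=6 -> slot 6
992: h=4 -> slot 4
734: h=6, probe 6,7 -> slot 7
743: h=2 -> slot 2
916: h=6, probe 6,7,10 -> slot 10
84: h=6, probe 6,7,10,2,9 -> slot 9
Table: [-, -, 743, -, 992, -, 487, 734, -, 84, 916, -, -]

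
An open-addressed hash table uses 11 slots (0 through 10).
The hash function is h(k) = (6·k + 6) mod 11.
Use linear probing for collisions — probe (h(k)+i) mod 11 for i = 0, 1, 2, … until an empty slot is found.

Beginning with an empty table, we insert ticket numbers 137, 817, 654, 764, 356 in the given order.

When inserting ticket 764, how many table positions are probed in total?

Insert 137: h=3, slot 3 empty -> index 3.
Insert 817: h=2, slot 2 empty -> index 2.
Insert 654: h=3, slot 3 occupied -> index 4.
Insert 764: h=3, slots 3,4 occupied -> index 5.
Insert 356: h=8, slot 8 empty -> index 8.
Table: [∅, ∅, 817, 137, 654, 764, ∅, ∅, 356, ∅, ∅]

3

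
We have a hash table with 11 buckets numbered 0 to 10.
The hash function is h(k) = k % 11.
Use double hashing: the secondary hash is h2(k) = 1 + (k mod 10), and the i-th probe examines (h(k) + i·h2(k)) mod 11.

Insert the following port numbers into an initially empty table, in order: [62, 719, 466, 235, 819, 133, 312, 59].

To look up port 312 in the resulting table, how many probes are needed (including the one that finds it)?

62: h=7 => slot 7
719: h=4 => slot 4
466: h=4, h2=7, probe 4,0 => slot 0
235: h=4, h2=6, probe 4,10 => slot 10
819: h=5 => slot 5
133: h=1 => slot 1
312: h=4, h2=3, probe 4,7,10,2 => slot 2
59: h=4, h2=10, probe 4,3 => slot 3
Table: [466, 133, 312, 59, 719, 819, ., 62, ., ., 235]
Lookup 312: h=4, h2=3, probe 4,7,10,2 → found at 2.

4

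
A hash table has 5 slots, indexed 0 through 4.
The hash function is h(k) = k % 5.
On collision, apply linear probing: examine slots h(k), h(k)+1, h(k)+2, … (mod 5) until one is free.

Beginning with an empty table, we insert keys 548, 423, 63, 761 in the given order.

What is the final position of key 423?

548: h=3 → slot 3
423: h=3, probe 3,4 → slot 4
63: h=3, probe 3,4,0 → slot 0
761: h=1 → slot 1
Table: [63, 761, —, 548, 423]

4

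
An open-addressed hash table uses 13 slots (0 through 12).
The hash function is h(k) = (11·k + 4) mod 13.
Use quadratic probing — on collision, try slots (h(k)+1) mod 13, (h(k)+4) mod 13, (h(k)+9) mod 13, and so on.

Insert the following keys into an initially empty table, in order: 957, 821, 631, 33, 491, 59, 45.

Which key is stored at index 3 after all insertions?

957 hashes to 1; slot 1 is free -> place at 1.
821 hashes to 0; slot 0 is free -> place at 0.
631 hashes to 3; slot 3 is free -> place at 3.
33 hashes to 3; 3 taken -> place at 4.
491 hashes to 10; slot 10 is free -> place at 10.
59 hashes to 3; 3,4 taken -> place at 7.
45 hashes to 5; slot 5 is free -> place at 5.
Table: [821, 957, -, 631, 33, 45, -, 59, -, -, 491, -, -]

631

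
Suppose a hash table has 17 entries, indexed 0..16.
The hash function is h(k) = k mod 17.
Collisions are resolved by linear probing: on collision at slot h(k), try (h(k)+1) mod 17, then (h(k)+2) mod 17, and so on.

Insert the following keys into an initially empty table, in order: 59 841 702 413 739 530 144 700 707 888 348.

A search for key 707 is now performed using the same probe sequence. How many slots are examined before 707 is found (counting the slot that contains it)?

3

Insert 59: h=8, slot 8 empty → index 8.
Insert 841: h=8, slot 8 occupied → index 9.
Insert 702: h=5, slot 5 empty → index 5.
Insert 413: h=5, slot 5 occupied → index 6.
Insert 739: h=8, slots 8,9 occupied → index 10.
Insert 530: h=3, slot 3 empty → index 3.
Insert 144: h=8, slots 8,9,10 occupied → index 11.
Insert 700: h=3, slot 3 occupied → index 4.
Insert 707: h=10, slots 10,11 occupied → index 12.
Insert 888: h=4, slots 4,5,6 occupied → index 7.
Insert 348: h=8, slots 8,9,10,11,12 occupied → index 13.
Table: [-, -, -, 530, 700, 702, 413, 888, 59, 841, 739, 144, 707, 348, -, -, -]
Lookup 707: h=10, probe 10,11,12 → found at 12.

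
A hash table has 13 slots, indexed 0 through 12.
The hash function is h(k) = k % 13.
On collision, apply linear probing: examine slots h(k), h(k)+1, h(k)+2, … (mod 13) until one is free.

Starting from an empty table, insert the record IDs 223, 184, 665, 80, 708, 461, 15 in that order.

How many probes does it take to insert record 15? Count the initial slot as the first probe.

7

Insert 223: h=2, slot 2 empty => index 2.
Insert 184: h=2, slot 2 occupied => index 3.
Insert 665: h=2, slots 2,3 occupied => index 4.
Insert 80: h=2, slots 2,3,4 occupied => index 5.
Insert 708: h=6, slot 6 empty => index 6.
Insert 461: h=6, slot 6 occupied => index 7.
Insert 15: h=2, slots 2,3,4,5,6,7 occupied => index 8.
Table: [—, —, 223, 184, 665, 80, 708, 461, 15, —, —, —, —]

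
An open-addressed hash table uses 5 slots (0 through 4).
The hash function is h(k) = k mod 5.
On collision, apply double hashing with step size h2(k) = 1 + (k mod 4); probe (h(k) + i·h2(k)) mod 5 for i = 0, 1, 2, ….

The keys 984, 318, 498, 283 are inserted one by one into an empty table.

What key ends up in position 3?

318

984 hashes to 4; slot 4 is free -> place at 4.
318 hashes to 3; slot 3 is free -> place at 3.
498 hashes to 3, h2=3; 3 taken -> place at 1.
283 hashes to 3, h2=4; 3 taken -> place at 2.
Table: [-, 498, 283, 318, 984]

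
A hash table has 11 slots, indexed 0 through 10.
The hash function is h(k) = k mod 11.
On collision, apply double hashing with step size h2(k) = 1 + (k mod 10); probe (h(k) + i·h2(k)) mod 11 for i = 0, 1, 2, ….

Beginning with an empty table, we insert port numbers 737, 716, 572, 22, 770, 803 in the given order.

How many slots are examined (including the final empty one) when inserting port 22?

737 hashes to 0; slot 0 is free -> place at 0.
716 hashes to 1; slot 1 is free -> place at 1.
572 hashes to 0, h2=3; 0 taken -> place at 3.
22 hashes to 0, h2=3; 0,3 taken -> place at 6.
770 hashes to 0, h2=1; 0,1 taken -> place at 2.
803 hashes to 0, h2=4; 0 taken -> place at 4.
Table: [737, 716, 770, 572, 803, ., 22, ., ., ., .]

3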